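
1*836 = 836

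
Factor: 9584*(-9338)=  - 2^5*7^1  *23^1*29^1*599^1 = - 89495392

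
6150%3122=3028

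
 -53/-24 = 2 + 5/24 = 2.21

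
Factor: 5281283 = 7^1 * 23^1 * 32803^1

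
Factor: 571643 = 293^1*1951^1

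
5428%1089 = 1072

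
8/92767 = 8/92767 = 0.00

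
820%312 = 196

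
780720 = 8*97590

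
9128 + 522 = 9650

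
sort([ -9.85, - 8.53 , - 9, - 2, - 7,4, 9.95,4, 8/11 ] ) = [ - 9.85 ,- 9, - 8.53,  -  7, - 2,8/11,  4,4, 9.95]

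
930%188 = 178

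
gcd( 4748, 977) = 1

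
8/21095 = 8/21095=   0.00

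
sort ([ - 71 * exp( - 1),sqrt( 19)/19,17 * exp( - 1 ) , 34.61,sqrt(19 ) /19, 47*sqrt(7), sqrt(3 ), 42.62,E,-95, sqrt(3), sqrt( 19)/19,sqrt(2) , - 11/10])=[-95, - 71*exp ( - 1), - 11/10, sqrt(19 ) /19,sqrt(19)/19, sqrt(19 ) /19, sqrt( 2 ),sqrt(3), sqrt( 3), E,17*exp( -1 ), 34.61,42.62, 47*sqrt(7)]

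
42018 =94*447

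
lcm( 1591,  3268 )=120916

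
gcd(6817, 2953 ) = 1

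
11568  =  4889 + 6679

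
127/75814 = 127/75814= 0.00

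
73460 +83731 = 157191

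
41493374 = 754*55031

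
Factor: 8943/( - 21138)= - 2^(- 1)*11^1*13^(  -  1 ) = - 11/26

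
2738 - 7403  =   -4665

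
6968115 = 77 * 90495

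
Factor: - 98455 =  -  5^1*7^1 * 29^1*97^1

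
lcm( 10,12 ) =60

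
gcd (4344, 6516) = 2172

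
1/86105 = 1/86105 = 0.00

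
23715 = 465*51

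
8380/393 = 8380/393 = 21.32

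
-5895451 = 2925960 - 8821411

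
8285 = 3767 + 4518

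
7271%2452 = 2367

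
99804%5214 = 738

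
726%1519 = 726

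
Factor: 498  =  2^1*3^1*83^1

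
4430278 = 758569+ 3671709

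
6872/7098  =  3436/3549=0.97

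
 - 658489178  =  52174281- 710663459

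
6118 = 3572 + 2546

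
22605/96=7535/32= 235.47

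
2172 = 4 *543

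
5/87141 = 5/87141 = 0.00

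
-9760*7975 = -77836000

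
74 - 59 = 15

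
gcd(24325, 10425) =3475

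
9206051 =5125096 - -4080955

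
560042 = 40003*14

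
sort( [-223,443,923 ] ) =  [ - 223,443,923 ] 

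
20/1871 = 20/1871 = 0.01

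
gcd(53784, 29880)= 5976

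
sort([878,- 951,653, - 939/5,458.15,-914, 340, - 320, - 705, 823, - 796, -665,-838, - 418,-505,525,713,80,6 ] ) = [ - 951, - 914 , - 838,-796,-705, - 665, -505, - 418,-320,  -  939/5, 6, 80,340,458.15, 525,653,713,823,878 ] 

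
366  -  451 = - 85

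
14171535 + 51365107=65536642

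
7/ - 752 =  - 7/752 =- 0.01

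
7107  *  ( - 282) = - 2004174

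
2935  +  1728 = 4663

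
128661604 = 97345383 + 31316221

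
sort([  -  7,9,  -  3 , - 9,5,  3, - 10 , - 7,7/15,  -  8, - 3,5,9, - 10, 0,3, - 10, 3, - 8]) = [  -  10,- 10, - 10, -9, - 8, - 8,  -  7, - 7,- 3, - 3, 0,7/15, 3,3,3, 5,5, 9, 9]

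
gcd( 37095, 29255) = 5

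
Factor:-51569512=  - 2^3*6446189^1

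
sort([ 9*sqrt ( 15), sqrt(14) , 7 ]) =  [sqrt( 14), 7,9 * sqrt ( 15) ] 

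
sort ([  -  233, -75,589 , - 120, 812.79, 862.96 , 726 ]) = [  -  233, - 120, - 75,  589,  726, 812.79, 862.96]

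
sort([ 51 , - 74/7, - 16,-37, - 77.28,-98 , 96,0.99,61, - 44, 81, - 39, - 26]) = [  -  98, - 77.28, - 44, -39, - 37, - 26,-16, - 74/7, 0.99, 51  ,  61, 81, 96]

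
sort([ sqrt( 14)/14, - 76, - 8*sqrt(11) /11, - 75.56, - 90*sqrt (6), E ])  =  [ - 90*sqrt (6 ), - 76,-75.56, - 8*sqrt(11 ) /11,sqrt(14 )/14, E] 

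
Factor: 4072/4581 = 2^3*3^( -2 ) = 8/9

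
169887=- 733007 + 902894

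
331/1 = 331 = 331.00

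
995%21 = 8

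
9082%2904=370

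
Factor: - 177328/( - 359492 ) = 44332/89873 = 2^2*7^(-1 )*37^( - 1 )*347^(-1 )*11083^1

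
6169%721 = 401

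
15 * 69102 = 1036530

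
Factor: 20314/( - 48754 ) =- 7^1*19^ (-1 )*1283^(-1 )*1451^1 = - 10157/24377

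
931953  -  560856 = 371097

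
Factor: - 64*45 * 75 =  -216000  =  -2^6 *3^3*5^3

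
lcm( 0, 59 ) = 0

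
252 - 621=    - 369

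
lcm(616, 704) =4928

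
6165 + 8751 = 14916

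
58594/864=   67 + 353/432  =  67.82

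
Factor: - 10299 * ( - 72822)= 749993778 = 2^1*3^2 *53^1*229^1*3433^1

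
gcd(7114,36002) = 2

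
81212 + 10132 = 91344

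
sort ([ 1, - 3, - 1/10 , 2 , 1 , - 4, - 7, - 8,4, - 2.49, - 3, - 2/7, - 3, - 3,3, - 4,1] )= [ - 8, -7, - 4, - 4, - 3, - 3, - 3 , - 3, - 2.49, - 2/7, -1/10,1, 1,1, 2 , 3,  4 ] 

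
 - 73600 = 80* ( - 920 )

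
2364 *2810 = 6642840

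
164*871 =142844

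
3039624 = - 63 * ( - 48248) 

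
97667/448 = 97667/448 = 218.01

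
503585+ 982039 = 1485624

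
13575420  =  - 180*( - 75419) 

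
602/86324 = 43/6166 =0.01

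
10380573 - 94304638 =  - 83924065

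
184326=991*186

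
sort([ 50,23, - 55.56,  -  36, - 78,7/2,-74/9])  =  [-78, - 55.56, - 36, - 74/9, 7/2, 23,  50] 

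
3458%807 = 230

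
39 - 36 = 3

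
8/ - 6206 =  - 4/3103 = -0.00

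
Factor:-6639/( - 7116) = 2^( - 2)*593^( - 1 ) *2213^1 = 2213/2372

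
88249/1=88249= 88249.00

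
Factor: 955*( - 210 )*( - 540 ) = 2^3*3^4*5^3*7^1*191^1 =108297000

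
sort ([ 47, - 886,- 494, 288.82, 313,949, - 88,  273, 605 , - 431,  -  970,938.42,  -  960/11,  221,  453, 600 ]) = [ - 970,- 886,-494, - 431, - 88, - 960/11, 47, 221,273,288.82,  313, 453, 600, 605, 938.42, 949 ] 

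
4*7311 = 29244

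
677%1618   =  677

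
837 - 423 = 414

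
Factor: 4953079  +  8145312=13098391 = 19^1*689389^1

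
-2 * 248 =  - 496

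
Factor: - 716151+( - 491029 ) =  - 2^2*5^1 * 13^1* 4643^1 = - 1207180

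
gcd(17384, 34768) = 17384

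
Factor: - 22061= -13^1*1697^1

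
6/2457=2/819 = 0.00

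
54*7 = 378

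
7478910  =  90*83099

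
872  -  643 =229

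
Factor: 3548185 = 5^1*683^1*1039^1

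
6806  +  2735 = 9541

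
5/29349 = 5/29349 = 0.00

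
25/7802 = 25/7802 = 0.00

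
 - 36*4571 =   -  164556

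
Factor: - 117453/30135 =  - 5^( - 1 )*17^1 * 41^( - 1)*47^1 = - 799/205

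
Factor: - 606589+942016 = 335427  =  3^1*17^1*6577^1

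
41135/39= 41135/39 = 1054.74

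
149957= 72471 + 77486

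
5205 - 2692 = 2513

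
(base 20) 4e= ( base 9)114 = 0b1011110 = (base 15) 64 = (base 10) 94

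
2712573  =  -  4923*( - 551) 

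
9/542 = 9/542 = 0.02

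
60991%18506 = 5473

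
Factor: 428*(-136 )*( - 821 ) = 2^5*17^1*107^1 * 821^1 = 47788768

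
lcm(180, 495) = 1980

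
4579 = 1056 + 3523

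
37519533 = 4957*7569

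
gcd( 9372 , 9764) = 4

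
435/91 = 4 + 71/91 = 4.78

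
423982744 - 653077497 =  -  229094753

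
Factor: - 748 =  - 2^2*11^1*17^1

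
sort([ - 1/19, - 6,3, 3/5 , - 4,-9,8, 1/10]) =[-9, - 6, - 4, - 1/19, 1/10,3/5, 3 , 8 ]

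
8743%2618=889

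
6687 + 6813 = 13500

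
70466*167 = 11767822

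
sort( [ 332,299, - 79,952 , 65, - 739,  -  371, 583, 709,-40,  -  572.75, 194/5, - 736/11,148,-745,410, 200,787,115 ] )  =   [-745, - 739 , - 572.75,  -  371, - 79, - 736/11, - 40,194/5,65,115,148  ,  200, 299,332,410,583,  709,787,  952] 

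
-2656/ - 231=11 + 115/231= 11.50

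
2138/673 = 3+119/673 = 3.18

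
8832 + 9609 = 18441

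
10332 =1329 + 9003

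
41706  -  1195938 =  - 1154232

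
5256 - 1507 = 3749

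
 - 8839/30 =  - 8839/30 =- 294.63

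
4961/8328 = 4961/8328 = 0.60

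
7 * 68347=478429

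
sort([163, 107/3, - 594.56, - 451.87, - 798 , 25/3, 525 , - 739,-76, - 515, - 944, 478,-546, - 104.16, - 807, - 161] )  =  [  -  944, - 807, - 798,-739,  -  594.56, - 546,  -  515, - 451.87, - 161, - 104.16,-76, 25/3,107/3, 163,478,525 ] 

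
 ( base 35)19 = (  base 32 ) 1C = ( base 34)1A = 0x2c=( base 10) 44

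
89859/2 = 89859/2= 44929.50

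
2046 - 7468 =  - 5422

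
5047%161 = 56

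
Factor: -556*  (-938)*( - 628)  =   -2^5*7^1  *67^1 * 139^1*157^1 = - 327519584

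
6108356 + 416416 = 6524772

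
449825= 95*4735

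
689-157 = 532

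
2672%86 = 6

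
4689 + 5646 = 10335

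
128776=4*32194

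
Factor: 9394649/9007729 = 11^1*19^( - 1)*23^1*71^1*127^(-1 ) *523^1*3733^( - 1) 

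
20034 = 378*53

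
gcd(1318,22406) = 1318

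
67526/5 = 67526/5 = 13505.20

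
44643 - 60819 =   -  16176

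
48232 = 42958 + 5274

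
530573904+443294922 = 973868826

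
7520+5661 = 13181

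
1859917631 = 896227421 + 963690210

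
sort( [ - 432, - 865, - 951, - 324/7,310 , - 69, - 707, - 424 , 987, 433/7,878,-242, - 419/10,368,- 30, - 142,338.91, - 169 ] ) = [ - 951, - 865,  -  707,-432, - 424, -242, - 169,-142, - 69, -324/7, - 419/10, - 30, 433/7,  310,338.91,368,878, 987 ] 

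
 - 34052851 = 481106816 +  - 515159667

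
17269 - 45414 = -28145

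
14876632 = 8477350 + 6399282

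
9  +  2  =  11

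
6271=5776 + 495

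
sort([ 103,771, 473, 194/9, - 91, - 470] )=[ - 470, -91, 194/9,103,  473,771]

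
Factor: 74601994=2^1*37300997^1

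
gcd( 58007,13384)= 1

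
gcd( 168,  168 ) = 168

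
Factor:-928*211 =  - 195808 =- 2^5*29^1*211^1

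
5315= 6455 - 1140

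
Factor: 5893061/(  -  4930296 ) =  - 2^ (-3)*3^( - 1 )*7^(-1) *29^1*29347^( - 1)*203209^1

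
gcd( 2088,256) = 8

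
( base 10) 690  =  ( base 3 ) 221120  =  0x2B2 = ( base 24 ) 14i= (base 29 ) nn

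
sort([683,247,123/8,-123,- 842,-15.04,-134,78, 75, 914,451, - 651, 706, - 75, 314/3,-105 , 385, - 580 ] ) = [- 842, - 651,-580,-134, - 123, - 105, - 75,- 15.04,123/8,75 , 78, 314/3,247,385, 451,683, 706 , 914]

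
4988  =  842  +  4146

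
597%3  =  0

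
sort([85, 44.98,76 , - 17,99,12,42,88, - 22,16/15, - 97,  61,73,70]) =[-97,-22,-17, 16/15,12,42 , 44.98 , 61, 70,73,76,85,88,99]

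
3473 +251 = 3724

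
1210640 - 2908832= - 1698192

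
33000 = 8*4125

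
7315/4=7315/4 = 1828.75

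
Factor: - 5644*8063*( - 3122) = 2^3*7^1 * 11^1*17^1*83^1*223^1*733^1 = 142074639784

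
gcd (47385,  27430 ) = 65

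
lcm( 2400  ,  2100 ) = 16800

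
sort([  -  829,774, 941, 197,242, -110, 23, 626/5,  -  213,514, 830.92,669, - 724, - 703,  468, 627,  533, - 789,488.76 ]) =[ -829, - 789, - 724, - 703, - 213, - 110, 23, 626/5, 197,242, 468, 488.76,514, 533,627, 669, 774,  830.92, 941]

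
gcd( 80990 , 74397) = 1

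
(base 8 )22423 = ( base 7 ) 36446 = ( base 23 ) HLF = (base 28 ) C2R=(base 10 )9491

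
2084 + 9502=11586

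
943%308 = 19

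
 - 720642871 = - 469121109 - 251521762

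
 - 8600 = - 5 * 1720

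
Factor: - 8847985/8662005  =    -  3^(-3) * 11^( - 1 ) * 19^( - 1 )*23^1*47^1 * 307^( - 1 )*1637^1= -  1769597/1732401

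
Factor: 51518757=3^1*17172919^1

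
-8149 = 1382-9531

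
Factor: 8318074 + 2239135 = 10557209 = 13^1*61^1 * 13313^1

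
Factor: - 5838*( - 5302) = 2^2 * 3^1*7^1*11^1*139^1* 241^1 =30953076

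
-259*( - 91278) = 23641002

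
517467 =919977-402510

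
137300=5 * 27460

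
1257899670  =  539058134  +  718841536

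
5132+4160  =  9292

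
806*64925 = 52329550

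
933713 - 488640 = 445073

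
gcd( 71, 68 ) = 1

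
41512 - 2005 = 39507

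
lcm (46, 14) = 322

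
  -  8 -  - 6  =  -2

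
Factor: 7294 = 2^1*7^1*521^1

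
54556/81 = 54556/81 = 673.53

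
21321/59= 361 + 22/59 = 361.37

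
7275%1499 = 1279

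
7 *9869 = 69083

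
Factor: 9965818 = 2^1 * 31^1*160739^1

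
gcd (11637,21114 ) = 27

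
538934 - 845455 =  - 306521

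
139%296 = 139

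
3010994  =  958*3143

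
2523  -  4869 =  - 2346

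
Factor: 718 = 2^1*359^1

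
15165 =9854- -5311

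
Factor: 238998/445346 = 183/341  =  3^1*11^ ( - 1 )*31^( - 1 )*61^1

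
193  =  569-376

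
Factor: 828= 2^2*3^2*23^1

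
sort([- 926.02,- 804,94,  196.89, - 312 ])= [ - 926.02,  -  804, - 312, 94, 196.89]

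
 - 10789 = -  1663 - 9126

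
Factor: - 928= - 2^5*29^1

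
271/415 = 271/415  =  0.65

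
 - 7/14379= - 7/14379 = - 0.00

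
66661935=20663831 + 45998104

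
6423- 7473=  - 1050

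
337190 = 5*67438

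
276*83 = 22908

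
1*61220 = 61220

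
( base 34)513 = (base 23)AML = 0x16B9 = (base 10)5817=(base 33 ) 5b9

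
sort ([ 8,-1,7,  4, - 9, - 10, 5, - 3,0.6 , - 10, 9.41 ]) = [ - 10,  -  10, - 9, - 3, - 1, 0.6,4,5, 7,8 , 9.41] 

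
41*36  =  1476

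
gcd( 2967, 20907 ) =69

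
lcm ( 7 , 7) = 7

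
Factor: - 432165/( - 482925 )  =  613/685 = 5^( - 1 )* 137^( - 1)*613^1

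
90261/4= 90261/4=22565.25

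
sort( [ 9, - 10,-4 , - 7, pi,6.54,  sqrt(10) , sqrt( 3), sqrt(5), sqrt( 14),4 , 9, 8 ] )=[ - 10, - 7, - 4,sqrt(3 ),sqrt(5), pi, sqrt( 10 ),sqrt( 14 ), 4,6.54,  8, 9, 9 ]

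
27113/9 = 27113/9 = 3012.56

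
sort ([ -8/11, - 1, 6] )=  [- 1,-8/11, 6 ] 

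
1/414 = 1/414 = 0.00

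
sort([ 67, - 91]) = [ - 91,67 ] 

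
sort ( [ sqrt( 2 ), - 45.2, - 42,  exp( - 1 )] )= [-45.2, - 42, exp( - 1),sqrt(2)] 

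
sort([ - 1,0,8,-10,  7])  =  [-10,-1, 0, 7,8]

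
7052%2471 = 2110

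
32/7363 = 32/7363 = 0.00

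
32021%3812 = 1525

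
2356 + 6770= 9126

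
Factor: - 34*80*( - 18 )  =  48960 = 2^6*3^2*5^1 * 17^1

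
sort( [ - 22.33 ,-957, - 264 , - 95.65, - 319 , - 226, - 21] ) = [  -  957, - 319 ,-264, - 226, - 95.65, - 22.33, -21]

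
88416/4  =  22104 = 22104.00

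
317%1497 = 317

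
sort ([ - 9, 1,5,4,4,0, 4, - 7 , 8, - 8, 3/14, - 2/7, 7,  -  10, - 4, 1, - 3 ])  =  [-10, - 9, - 8, - 7, - 4, - 3,-2/7, 0,3/14, 1, 1,4, 4,4,5 , 7,  8] 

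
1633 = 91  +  1542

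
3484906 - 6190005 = - 2705099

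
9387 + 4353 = 13740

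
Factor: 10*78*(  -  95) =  -74100  =  - 2^2*3^1*5^2 * 13^1*19^1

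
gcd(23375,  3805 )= 5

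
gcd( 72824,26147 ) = 1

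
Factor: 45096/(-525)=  - 2^3*5^ (  -  2)*7^( - 1) * 1879^1 = - 15032/175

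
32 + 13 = 45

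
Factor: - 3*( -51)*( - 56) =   -  2^3*3^2*7^1*17^1=- 8568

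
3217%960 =337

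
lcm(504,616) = 5544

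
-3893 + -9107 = -13000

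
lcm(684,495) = 37620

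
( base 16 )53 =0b1010011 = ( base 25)38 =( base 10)83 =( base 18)4b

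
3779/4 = 944 + 3/4  =  944.75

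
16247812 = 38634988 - 22387176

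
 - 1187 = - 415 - 772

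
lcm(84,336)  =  336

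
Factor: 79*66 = 5214 = 2^1 * 3^1*11^1*79^1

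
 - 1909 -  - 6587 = 4678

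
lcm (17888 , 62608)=125216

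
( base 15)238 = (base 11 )418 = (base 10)503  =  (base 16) 1f7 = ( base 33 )F8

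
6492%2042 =366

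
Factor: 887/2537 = 43^(-1)*59^( - 1 )*887^1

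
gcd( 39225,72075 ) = 75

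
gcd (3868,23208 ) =3868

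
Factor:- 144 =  - 2^4*3^2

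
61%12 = 1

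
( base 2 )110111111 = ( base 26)h5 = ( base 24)if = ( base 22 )k7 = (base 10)447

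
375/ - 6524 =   -  375/6524 = -  0.06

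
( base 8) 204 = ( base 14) 96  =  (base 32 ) 44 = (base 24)5c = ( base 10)132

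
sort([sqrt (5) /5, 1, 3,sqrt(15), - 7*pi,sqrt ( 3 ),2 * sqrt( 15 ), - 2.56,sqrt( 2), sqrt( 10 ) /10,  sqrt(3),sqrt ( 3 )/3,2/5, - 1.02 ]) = [ - 7*pi,  -  2.56, - 1.02,sqrt (10)/10, 2/5,sqrt( 5 )/5,sqrt(3 )/3,  1,sqrt(2), sqrt(3 ),sqrt (3),3, sqrt (15),2*sqrt (15) ] 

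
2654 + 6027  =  8681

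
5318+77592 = 82910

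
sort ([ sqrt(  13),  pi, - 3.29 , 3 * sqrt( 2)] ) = [ - 3.29,  pi,  sqrt( 13) , 3*sqrt( 2) ]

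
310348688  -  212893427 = 97455261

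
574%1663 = 574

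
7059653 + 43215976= 50275629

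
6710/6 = 3355/3 = 1118.33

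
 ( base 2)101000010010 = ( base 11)1a34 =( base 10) 2578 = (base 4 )220102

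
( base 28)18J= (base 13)610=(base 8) 2003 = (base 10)1027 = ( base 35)TC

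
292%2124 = 292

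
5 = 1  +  4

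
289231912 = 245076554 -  - 44155358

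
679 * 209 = 141911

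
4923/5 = 4923/5 = 984.60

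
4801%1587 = 40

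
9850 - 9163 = 687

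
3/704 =3/704  =  0.00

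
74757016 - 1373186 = 73383830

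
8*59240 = 473920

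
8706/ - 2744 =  - 4+1135/1372 = - 3.17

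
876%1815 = 876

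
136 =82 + 54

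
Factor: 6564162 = 2^1*3^1 * 11^1*271^1*367^1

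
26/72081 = 26/72081 = 0.00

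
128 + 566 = 694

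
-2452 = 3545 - 5997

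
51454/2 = 25727 = 25727.00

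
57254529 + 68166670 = 125421199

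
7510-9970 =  - 2460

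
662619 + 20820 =683439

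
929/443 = 2+43/443 = 2.10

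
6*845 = 5070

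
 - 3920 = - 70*56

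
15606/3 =5202 = 5202.00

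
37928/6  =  6321  +  1/3 = 6321.33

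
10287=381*27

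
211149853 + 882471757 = 1093621610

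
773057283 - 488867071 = 284190212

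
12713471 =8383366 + 4330105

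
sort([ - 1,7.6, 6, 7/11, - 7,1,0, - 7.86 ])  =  [ - 7.86, - 7, - 1, 0, 7/11, 1 , 6,7.6]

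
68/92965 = 68/92965 = 0.00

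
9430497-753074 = 8677423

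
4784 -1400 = 3384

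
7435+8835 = 16270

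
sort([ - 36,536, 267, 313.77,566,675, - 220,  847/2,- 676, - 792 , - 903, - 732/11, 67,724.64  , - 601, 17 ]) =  [ - 903, -792, - 676,-601, - 220, - 732/11, - 36,17,67,267 , 313.77,847/2,536,566, 675, 724.64]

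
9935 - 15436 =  - 5501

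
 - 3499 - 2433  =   -5932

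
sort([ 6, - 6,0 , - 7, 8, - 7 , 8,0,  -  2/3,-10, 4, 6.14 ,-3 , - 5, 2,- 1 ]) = [ - 10, - 7, - 7, - 6 , - 5, - 3, - 1, - 2/3 , 0, 0, 2,  4,6,6.14, 8 , 8]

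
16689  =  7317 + 9372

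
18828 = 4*4707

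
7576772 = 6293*1204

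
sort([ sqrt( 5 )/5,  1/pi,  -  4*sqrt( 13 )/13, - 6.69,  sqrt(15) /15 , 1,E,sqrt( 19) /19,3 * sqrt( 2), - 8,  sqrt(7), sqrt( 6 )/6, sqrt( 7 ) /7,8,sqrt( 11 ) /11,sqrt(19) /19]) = [ - 8, - 6.69, - 4 * sqrt( 13 )/13,  sqrt( 19)/19,  sqrt( 19) /19,sqrt(15)/15 , sqrt(11) /11,1/pi, sqrt( 7) /7,sqrt( 6)/6, sqrt( 5) /5, 1,  sqrt(7), E,3*sqrt(2), 8] 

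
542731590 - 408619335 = 134112255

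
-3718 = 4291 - 8009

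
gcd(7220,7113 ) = 1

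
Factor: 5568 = 2^6*3^1*29^1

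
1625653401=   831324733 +794328668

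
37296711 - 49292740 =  - 11996029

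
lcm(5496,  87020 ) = 522120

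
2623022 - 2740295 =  - 117273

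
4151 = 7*593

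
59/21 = 59/21= 2.81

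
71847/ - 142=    - 71847/142 = -505.96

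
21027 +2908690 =2929717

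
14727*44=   647988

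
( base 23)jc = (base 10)449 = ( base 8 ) 701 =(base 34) d7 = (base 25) ho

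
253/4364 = 253/4364 = 0.06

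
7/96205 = 7/96205=0.00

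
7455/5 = 1491 = 1491.00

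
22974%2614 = 2062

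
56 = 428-372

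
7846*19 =149074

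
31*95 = 2945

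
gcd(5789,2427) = 1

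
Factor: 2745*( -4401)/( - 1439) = 12080745/1439 = 3^5*5^1*61^1*163^1*1439^( - 1)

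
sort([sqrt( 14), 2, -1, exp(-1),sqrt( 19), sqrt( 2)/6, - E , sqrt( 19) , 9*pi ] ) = [-E ,- 1,sqrt( 2) /6,exp( - 1) , 2 , sqrt ( 14), sqrt( 19) , sqrt( 19 ),9*pi] 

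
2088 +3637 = 5725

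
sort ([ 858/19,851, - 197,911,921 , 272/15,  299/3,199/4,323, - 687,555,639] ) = [ - 687, - 197 , 272/15,858/19,199/4,299/3,323,555,639, 851,911,921]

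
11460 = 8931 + 2529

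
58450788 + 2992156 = 61442944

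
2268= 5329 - 3061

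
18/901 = 18/901 = 0.02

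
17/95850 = 17/95850 = 0.00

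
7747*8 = 61976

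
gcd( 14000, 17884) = 4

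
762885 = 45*16953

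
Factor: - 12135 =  - 3^1*5^1*809^1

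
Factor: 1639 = 11^1*149^1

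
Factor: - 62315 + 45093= -17222 = - 2^1*79^1  *  109^1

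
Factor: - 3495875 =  - 5^3 * 27967^1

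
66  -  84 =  - 18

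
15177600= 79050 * 192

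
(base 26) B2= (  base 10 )288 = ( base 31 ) 99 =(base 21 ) DF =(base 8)440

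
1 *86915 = 86915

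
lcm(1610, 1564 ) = 54740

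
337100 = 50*6742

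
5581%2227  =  1127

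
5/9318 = 5/9318 = 0.00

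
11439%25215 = 11439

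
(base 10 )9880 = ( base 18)1c8g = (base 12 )5874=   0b10011010011000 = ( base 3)111112221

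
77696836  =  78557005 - 860169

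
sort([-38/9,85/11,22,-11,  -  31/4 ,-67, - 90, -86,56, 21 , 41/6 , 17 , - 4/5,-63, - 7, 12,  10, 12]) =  [ - 90, - 86,  -  67, - 63, - 11 ,-31/4,-7,-38/9  , - 4/5, 41/6, 85/11 , 10, 12,12, 17, 21, 22, 56] 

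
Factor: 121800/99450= 2^2*3^(-1)*7^1 * 13^(-1)*17^( - 1)*29^1 = 812/663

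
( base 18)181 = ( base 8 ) 725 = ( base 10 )469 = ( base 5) 3334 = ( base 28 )gl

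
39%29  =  10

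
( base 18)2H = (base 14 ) 3B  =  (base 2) 110101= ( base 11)49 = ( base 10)53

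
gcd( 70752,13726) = 2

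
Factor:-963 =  - 3^2*107^1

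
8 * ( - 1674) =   -  13392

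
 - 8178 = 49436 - 57614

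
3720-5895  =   - 2175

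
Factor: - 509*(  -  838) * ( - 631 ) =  - 2^1 * 419^1 * 509^1*631^1 =-269148002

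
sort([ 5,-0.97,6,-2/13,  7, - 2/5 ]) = [ - 0.97, - 2/5, - 2/13,5,6,  7]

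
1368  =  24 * 57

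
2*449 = 898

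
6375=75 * 85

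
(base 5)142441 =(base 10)5996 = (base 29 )73m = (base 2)1011101101100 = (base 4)1131230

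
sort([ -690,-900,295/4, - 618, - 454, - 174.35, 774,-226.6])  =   [- 900, - 690, - 618, -454, - 226.6,- 174.35,  295/4,774]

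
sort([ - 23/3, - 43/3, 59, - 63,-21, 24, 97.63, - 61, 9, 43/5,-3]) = [ -63, - 61, - 21,-43/3,-23/3,-3, 43/5, 9, 24, 59,97.63]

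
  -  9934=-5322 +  - 4612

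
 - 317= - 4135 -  - 3818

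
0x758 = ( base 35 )1IP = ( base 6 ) 12412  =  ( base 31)1TK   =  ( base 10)1880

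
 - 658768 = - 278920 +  - 379848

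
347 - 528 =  - 181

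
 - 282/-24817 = 282/24817 = 0.01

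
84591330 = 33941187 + 50650143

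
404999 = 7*57857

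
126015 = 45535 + 80480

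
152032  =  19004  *8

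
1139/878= 1 + 261/878 = 1.30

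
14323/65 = 220  +  23/65= 220.35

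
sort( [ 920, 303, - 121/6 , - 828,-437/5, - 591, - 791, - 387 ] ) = [ - 828, - 791, - 591, - 387,  -  437/5, - 121/6,  303, 920] 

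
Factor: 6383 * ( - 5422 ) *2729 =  -2^1*13^1 *491^1 * 2711^1*2729^1 = - 94446940354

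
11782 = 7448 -  -  4334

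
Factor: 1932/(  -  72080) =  - 2^( - 2)*3^1 *5^( - 1)*7^1 * 17^( - 1)*23^1*53^ ( - 1)= - 483/18020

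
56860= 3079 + 53781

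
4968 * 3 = 14904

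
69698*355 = 24742790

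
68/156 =17/39 = 0.44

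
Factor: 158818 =2^1*11^1* 7219^1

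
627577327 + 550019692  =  1177597019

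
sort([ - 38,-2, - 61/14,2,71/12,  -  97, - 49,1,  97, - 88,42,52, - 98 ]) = [ - 98,  -  97,  -  88,-49,  -  38, - 61/14,  -  2, 1, 2,71/12,  42, 52,97]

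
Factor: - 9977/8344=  -2^(  -  3 )*7^(-1)*11^1 * 149^( - 1 )*907^1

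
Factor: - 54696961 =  - 11^2*452041^1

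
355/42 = 355/42 = 8.45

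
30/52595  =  6/10519  =  0.00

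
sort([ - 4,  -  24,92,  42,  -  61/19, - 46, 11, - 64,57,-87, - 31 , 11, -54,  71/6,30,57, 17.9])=[ - 87, - 64,-54, - 46, - 31,  -  24,  -  4, - 61/19,11,11, 71/6, 17.9 , 30,42,57,57,92 ] 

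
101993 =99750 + 2243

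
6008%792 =464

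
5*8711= 43555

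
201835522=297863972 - 96028450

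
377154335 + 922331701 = 1299486036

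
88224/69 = 29408/23 = 1278.61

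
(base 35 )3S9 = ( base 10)4664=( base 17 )G26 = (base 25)7be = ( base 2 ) 1001000111000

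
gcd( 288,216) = 72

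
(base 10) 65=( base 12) 55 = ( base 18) 3B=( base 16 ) 41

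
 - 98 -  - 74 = -24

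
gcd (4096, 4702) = 2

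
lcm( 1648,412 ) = 1648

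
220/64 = 3+7/16 = 3.44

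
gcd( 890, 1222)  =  2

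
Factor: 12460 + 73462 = 85922 = 2^1*42961^1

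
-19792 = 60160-79952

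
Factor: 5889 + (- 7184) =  - 5^1*7^1 * 37^1 = -  1295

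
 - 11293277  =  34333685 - 45626962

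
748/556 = 1+ 48/139 = 1.35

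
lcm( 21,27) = 189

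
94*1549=145606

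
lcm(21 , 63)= 63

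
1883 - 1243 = 640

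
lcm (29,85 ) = 2465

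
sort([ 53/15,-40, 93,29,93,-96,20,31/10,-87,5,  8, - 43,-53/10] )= [ - 96, - 87, - 43,  -  40, - 53/10, 31/10,53/15 , 5,8, 20,29,93,93]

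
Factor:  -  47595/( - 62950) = 2^ ( - 1 )*3^1 * 5^(  -  1) *19^1*167^1* 1259^ (  -  1)   =  9519/12590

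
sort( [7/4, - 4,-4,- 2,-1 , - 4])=[-4, - 4, - 4, - 2, - 1, 7/4]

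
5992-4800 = 1192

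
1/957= 1/957 = 0.00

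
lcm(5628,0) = 0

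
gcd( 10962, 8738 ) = 2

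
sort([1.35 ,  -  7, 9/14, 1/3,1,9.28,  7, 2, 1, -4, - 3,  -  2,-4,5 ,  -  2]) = [-7,-4, - 4, - 3, - 2, - 2,1/3, 9/14, 1, 1,  1.35,2,5,  7, 9.28]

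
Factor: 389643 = 3^1 *23^1*5647^1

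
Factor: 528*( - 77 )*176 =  - 2^8*3^1 *7^1* 11^3 =- 7155456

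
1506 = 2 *753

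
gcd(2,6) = 2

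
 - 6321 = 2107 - 8428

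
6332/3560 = 1583/890 = 1.78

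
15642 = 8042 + 7600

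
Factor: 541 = 541^1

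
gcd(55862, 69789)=1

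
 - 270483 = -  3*90161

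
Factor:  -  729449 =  -7^1 * 104207^1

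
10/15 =2/3  =  0.67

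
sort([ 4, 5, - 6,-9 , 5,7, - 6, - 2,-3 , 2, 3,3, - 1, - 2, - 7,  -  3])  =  [ - 9,-7, - 6,-6, - 3, - 3, - 2 , - 2, - 1,2,3,3 , 4, 5 , 5,7]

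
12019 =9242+2777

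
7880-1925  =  5955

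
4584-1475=3109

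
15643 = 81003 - 65360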